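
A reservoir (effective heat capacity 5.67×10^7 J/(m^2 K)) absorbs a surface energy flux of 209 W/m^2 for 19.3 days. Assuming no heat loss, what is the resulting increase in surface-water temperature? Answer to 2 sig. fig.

6.1 K

Areal heat capacity C = 5.67×10^7 J/(m^2 K) (given).
Net heat input Q = F Δt = 209 × (19.3 days × 86400 s/day) = 3.49×10^8 J/m².
ΔT = Q / C = 3.49×10^8 / 5.67×10^7 = 6.15 K.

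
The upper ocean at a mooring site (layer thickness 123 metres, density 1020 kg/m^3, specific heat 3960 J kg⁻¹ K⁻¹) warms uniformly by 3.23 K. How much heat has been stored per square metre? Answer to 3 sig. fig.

Areal heat capacity C = ρ c_p D = 1020 × 3960 × 123 = 4.97×10^8 J m⁻² K⁻¹.
ΔQ = C ΔT = 4.97×10^8 × 3.23 = 1.60×10^9 J/m².

1.60×10^9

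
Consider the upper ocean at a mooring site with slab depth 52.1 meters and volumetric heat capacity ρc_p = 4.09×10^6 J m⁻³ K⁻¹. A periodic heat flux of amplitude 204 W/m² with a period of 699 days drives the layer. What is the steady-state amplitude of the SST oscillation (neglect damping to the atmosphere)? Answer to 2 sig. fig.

Areal heat capacity C = ρc_p × D = 4.09×10^6 × 52.1 = 2.13×10^8 J/(m^2 K).
Angular frequency ω = 2π / T = 2π / 6.04×10^7 s = 1.04×10^-7 s⁻¹.
Cω = 2.13×10^8 × 1.04×10^-7 = 22.2 W/(m²·K).
Amplitude A = F₀ / (Cω) = 204 / 22.2 = 9.20 K.

9.2 K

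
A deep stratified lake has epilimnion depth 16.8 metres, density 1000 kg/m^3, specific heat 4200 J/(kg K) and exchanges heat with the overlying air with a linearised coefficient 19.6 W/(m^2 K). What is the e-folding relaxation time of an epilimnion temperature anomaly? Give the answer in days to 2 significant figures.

Areal heat capacity C = ρ c_p D = 1000 × 4200 × 16.8 = 7.06×10^7 J/(m^2 K).
Relaxation time τ = C / λ = 7.06×10^7 / 19.6 = 3.60×10^6 s.
In days: 3.60×10^6 s / (86400 s/day) = 41.7 days.

42 days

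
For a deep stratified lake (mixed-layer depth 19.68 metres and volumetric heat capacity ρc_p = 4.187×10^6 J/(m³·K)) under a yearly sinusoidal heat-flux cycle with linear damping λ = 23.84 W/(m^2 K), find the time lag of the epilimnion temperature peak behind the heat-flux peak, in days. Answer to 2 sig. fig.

Areal heat capacity C = ρc_p × D = 4.187×10^6 × 19.68 = 8.24×10^7 J m⁻² K⁻¹.
ω = 2π / 3.15×10^7 s = 1.99×10^-7 s⁻¹.
Phase lag φ = arctan(Cω/λ) = arctan(16.4/23.84) = 0.603 rad.
Time lag = φ / ω = 0.603 / 1.99×10^-7 = 3.03×10^6 s = 35.0 days.

35 days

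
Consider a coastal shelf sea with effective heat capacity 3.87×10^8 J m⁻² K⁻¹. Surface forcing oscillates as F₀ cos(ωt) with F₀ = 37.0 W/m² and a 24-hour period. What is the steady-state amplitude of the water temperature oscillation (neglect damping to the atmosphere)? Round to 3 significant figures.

0.00131 K

Areal heat capacity C = 3.87×10^8 J m⁻² K⁻¹ (given).
Angular frequency ω = 2π / T = 2π / 86400 s = 7.27×10^-5 s⁻¹.
Cω = 3.87×10^8 × 7.27×10^-5 = 28100 W/(m²·K).
Amplitude A = F₀ / (Cω) = 37.0 / 28100 = 0.00131 K.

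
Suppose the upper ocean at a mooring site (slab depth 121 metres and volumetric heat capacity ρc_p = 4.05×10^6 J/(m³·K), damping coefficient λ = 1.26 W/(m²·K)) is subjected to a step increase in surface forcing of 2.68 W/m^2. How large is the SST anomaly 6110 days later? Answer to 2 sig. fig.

1.6 K

Areal heat capacity C = ρc_p × D = 4.05×10^6 × 121 = 4.90×10^8 J/(m^2 K).
τ = C / λ = 4.90×10^8 / 1.26 = 3.89×10^8 s.
Equilibrium anomaly ΔT_eq = F / λ = 2.68 / 1.26 = 2.13 K.
t = 6110 days = 5.28×10^8 s, so t/τ = 1.36.
ΔT(t) = ΔT_eq (1 − e^(−t/τ)) = 2.13 × (1 − e^−1.36) = 1.58 K.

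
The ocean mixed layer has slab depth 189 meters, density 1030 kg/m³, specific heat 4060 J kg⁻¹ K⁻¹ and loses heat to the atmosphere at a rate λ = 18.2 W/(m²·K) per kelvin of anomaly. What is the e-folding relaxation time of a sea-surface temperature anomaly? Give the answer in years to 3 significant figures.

1.38 years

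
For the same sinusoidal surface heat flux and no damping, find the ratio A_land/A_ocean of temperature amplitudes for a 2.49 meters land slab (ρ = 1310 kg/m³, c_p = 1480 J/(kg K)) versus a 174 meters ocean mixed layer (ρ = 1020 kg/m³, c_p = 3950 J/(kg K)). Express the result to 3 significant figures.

145

C_ocean = 1020 × 3950 × 174 = 7.01×10^8 J/(m²·K).
C_land = 1310 × 1480 × 2.49 = 4.83×10^6 J/(m²·K).
Undamped amplitude ∝ 1/C, so A_land/A_ocean = C_ocean/C_land = 145.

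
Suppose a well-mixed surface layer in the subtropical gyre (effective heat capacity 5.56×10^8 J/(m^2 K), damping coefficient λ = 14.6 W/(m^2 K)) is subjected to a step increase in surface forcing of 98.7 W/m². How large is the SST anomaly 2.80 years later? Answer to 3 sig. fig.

Areal heat capacity C = 5.56×10^8 J/(m^2 K) (given).
τ = C / λ = 5.56×10^8 / 14.6 = 3.81×10^7 s.
Equilibrium anomaly ΔT_eq = F / λ = 98.7 / 14.6 = 6.76 K.
t = 2.80 years = 8.84×10^7 s, so t/τ = 2.32.
ΔT(t) = ΔT_eq (1 − e^(−t/τ)) = 6.76 × (1 − e^−2.32) = 6.10 K.

6.10 K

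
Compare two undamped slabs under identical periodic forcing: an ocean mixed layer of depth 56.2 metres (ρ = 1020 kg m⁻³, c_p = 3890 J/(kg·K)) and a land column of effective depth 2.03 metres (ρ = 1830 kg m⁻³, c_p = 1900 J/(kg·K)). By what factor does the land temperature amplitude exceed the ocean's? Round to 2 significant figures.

32

C_ocean = 1020 × 3890 × 56.2 = 2.23×10^8 J/(m²·K).
C_land = 1830 × 1900 × 2.03 = 7.06×10^6 J/(m²·K).
Undamped amplitude ∝ 1/C, so A_land/A_ocean = C_ocean/C_land = 31.6.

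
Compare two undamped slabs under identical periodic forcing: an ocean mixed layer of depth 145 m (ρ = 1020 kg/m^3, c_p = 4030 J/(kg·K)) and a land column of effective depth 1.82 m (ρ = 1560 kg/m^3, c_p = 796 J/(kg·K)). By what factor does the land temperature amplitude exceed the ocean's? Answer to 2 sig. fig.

260

C_ocean = 1020 × 4030 × 145 = 5.96×10^8 J/(m²·K).
C_land = 1560 × 796 × 1.82 = 2.26×10^6 J/(m²·K).
Undamped amplitude ∝ 1/C, so A_land/A_ocean = C_ocean/C_land = 264.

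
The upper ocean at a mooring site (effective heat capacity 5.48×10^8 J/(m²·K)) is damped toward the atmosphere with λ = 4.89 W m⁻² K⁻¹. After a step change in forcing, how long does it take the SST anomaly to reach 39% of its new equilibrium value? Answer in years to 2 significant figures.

1.8 years

Areal heat capacity C = 5.48×10^8 J/(m²·K) (given).
τ = C / λ = 5.48×10^8 / 4.89 = 1.12×10^8 s.
Fraction reached: 1 − e^(−t/τ) = 0.39 ⇒ t = −τ ln(1 − 0.39) = τ × 0.494.
t = 5.54×10^7 s = 1.76 years.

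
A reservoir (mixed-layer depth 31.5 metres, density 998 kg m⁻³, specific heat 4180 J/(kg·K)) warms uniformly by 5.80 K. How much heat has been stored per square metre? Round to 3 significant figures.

7.62×10^8

Areal heat capacity C = ρ c_p D = 998 × 4180 × 31.5 = 1.31×10^8 J m⁻² K⁻¹.
ΔQ = C ΔT = 1.31×10^8 × 5.80 = 7.62×10^8 J/m².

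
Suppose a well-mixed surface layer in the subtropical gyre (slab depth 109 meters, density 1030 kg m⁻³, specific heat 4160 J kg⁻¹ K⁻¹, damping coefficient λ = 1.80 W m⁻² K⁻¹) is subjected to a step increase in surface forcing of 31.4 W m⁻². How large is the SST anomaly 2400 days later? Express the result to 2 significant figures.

Areal heat capacity C = ρ c_p D = 1030 × 4160 × 109 = 4.67×10^8 J m⁻² K⁻¹.
τ = C / λ = 4.67×10^8 / 1.80 = 2.59×10^8 s.
Equilibrium anomaly ΔT_eq = F / λ = 31.4 / 1.80 = 17.4 K.
t = 2400 days = 2.07×10^8 s, so t/τ = 0.799.
ΔT(t) = ΔT_eq (1 − e^(−t/τ)) = 17.4 × (1 − e^−0.799) = 9.60 K.

9.6 K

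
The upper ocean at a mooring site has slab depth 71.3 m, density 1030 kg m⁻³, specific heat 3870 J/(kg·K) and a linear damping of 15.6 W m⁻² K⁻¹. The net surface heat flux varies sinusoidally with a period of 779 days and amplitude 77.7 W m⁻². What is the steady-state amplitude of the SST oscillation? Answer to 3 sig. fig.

Areal heat capacity C = ρ c_p D = 1030 × 3870 × 71.3 = 2.84×10^8 J m⁻² K⁻¹.
Angular frequency ω = 2π / T = 2π / 6.73×10^7 s = 9.34×10^-8 s⁻¹.
√((Cω)² + λ²) = √((26.5)² + 15.6²) = 30.8 W/(m²·K).
Amplitude A = F₀ / √((Cω)²+λ²) = 77.7 / 30.8 = 2.52 K.

2.52 K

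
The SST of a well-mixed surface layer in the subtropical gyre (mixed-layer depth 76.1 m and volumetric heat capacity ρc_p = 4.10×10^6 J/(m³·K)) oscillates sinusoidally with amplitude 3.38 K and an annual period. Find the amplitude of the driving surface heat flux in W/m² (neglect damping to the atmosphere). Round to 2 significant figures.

Areal heat capacity C = ρc_p × D = 4.10×10^6 × 76.1 = 3.12×10^8 J/(m²·K).
ω = 2π / 3.15×10^7 s = 1.99×10^-7 s⁻¹.
Cω = 3.12×10^8 × 1.99×10^-7 = 62.2 W/(m²·K).
F₀ = A × Cω = 3.38 × 62.2 = 210 W/m².

210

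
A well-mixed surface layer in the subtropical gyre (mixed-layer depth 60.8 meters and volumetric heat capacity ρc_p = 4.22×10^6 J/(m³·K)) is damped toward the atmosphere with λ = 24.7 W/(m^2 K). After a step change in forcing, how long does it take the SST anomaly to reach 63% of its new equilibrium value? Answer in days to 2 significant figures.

Areal heat capacity C = ρc_p × D = 4.22×10^6 × 60.8 = 2.57×10^8 J/(m^2 K).
τ = C / λ = 2.57×10^8 / 24.7 = 1.04×10^7 s.
Fraction reached: 1 − e^(−t/τ) = 0.63 ⇒ t = −τ ln(1 − 0.63) = τ × 0.994.
t = 1.03×10^7 s = 120 days.

120 days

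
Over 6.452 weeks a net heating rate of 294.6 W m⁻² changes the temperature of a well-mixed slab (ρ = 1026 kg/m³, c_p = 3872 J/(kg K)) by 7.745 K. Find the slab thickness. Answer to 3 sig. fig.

Heat input Q = F Δt = 294.6 × 3.90×10^6 s = 1.15×10^9 J/m².
Required areal heat capacity C = Q / ΔT = 1.48×10^8 J/(m²·K).
Depth D = C / (ρ c_p) = 1.48×10^8 / (1026 × 3872) = 37.4 m.

37.4 m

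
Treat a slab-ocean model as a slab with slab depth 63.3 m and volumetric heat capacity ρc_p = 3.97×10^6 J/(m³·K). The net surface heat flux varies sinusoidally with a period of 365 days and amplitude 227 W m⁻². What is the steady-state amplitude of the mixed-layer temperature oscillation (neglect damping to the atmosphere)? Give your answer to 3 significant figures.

Areal heat capacity C = ρc_p × D = 3.97×10^6 × 63.3 = 2.51×10^8 J/(m²·K).
Angular frequency ω = 2π / T = 2π / 3.15×10^7 s = 1.99×10^-7 s⁻¹.
Cω = 2.51×10^8 × 1.99×10^-7 = 50.1 W/(m²·K).
Amplitude A = F₀ / (Cω) = 227 / 50.1 = 4.53 K.

4.53 K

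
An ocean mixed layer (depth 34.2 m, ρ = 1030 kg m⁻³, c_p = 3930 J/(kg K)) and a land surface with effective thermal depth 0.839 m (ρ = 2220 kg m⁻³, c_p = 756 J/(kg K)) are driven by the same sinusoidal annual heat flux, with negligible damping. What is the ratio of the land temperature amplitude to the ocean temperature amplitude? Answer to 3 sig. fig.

98.3

C_ocean = 1030 × 3930 × 34.2 = 1.38×10^8 J/(m²·K).
C_land = 2220 × 756 × 0.839 = 1.41×10^6 J/(m²·K).
Undamped amplitude ∝ 1/C, so A_land/A_ocean = C_ocean/C_land = 98.3.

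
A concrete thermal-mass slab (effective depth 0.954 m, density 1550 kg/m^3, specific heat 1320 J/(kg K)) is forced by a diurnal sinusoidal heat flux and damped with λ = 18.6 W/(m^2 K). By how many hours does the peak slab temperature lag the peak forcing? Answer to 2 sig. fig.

5.5 hours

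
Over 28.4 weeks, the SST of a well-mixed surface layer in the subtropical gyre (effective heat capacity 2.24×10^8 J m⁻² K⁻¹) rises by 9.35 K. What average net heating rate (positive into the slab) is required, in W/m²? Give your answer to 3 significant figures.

122

Areal heat capacity C = 2.24×10^8 J m⁻² K⁻¹ (given).
Required heat per unit area: Q = C ΔT = 2.24×10^8 × 9.35 = 2.09×10^9 J/m².
Flux F = Q / Δt = 2.09×10^9 / 1.72×10^7 s = 122 W/m².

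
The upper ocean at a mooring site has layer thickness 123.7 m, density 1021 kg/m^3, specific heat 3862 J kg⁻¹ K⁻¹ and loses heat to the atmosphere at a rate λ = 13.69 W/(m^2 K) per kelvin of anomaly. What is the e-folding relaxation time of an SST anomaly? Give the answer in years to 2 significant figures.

Areal heat capacity C = ρ c_p D = 1021 × 3862 × 123.7 = 4.88×10^8 J/(m^2 K).
Relaxation time τ = C / λ = 4.88×10^8 / 13.69 = 3.56×10^7 s.
In years: 3.56×10^7 s / (3.156×10^7 s/year) = 1.13 years.

1.1 years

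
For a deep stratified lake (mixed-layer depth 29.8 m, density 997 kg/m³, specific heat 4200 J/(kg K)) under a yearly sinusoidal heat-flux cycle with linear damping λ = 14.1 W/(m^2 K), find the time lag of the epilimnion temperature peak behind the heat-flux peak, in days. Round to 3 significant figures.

61.3 days

Areal heat capacity C = ρ c_p D = 997 × 4200 × 29.8 = 1.25×10^8 J/(m^2 K).
ω = 2π / 3.15×10^7 s = 1.99×10^-7 s⁻¹.
Phase lag φ = arctan(Cω/λ) = arctan(24.9/14.1) = 1.05 rad.
Time lag = φ / ω = 1.05 / 1.99×10^-7 = 5.29×10^6 s = 61.3 days.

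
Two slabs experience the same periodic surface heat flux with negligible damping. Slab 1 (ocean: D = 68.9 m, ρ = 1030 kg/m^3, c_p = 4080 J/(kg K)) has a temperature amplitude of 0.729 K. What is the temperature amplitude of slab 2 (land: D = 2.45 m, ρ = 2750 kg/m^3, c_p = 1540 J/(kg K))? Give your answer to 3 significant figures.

20.3 K

C_ocean = 2.90×10^8 J/(m²·K); C_land = 1.04×10^7 J/(m²·K).
A ∝ 1/C ⇒ A_land = A_ocean × C_ocean/C_land = 0.729 × 27.9 = 20.3 K.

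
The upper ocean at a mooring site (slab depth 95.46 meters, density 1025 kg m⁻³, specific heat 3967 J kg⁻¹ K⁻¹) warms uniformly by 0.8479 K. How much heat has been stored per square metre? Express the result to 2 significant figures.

3.3×10^8

Areal heat capacity C = ρ c_p D = 1025 × 3967 × 95.46 = 3.88×10^8 J m⁻² K⁻¹.
ΔQ = C ΔT = 3.88×10^8 × 0.8479 = 3.29×10^8 J/m².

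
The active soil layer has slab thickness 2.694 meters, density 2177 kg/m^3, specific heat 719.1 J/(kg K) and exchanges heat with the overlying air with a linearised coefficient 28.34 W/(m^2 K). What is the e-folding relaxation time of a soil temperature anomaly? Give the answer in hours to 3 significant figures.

41.3 hours

Areal heat capacity C = ρ c_p D = 2177 × 719.1 × 2.694 = 4.22×10^6 J/(m²·K).
Relaxation time τ = C / λ = 4.22×10^6 / 28.34 = 1.49×10^5 s.
In hours: 1.49×10^5 s / (3600 s/hour) = 41.3 hours.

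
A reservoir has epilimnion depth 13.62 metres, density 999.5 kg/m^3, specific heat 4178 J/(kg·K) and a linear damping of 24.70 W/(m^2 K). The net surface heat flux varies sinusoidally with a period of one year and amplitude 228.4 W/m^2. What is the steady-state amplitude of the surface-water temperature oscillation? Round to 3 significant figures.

Areal heat capacity C = ρ c_p D = 999.5 × 4178 × 13.62 = 5.69×10^7 J/(m^2 K).
Angular frequency ω = 2π / T = 2π / 3.15×10^7 s = 1.99×10^-7 s⁻¹.
√((Cω)² + λ²) = √((11.3)² + 24.70²) = 27.2 W/(m²·K).
Amplitude A = F₀ / √((Cω)²+λ²) = 228.4 / 27.2 = 8.40 K.

8.40 K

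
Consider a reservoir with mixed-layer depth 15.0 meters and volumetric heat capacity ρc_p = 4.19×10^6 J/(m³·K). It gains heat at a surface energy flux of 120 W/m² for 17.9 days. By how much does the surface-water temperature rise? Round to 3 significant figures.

2.95 K

Areal heat capacity C = ρc_p × D = 4.19×10^6 × 15.0 = 6.28×10^7 J/(m²·K).
Net heat input Q = F Δt = 120 × (17.9 days × 86400 s/day) = 1.86×10^8 J/m².
ΔT = Q / C = 1.86×10^8 / 6.28×10^7 = 2.95 K.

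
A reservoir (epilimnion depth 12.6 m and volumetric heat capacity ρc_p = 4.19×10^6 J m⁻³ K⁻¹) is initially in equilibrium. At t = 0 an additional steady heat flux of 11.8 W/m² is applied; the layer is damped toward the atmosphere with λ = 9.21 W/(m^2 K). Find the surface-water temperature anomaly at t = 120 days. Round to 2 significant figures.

Areal heat capacity C = ρc_p × D = 4.19×10^6 × 12.6 = 5.28×10^7 J/(m²·K).
τ = C / λ = 5.28×10^7 / 9.21 = 5.73×10^6 s.
Equilibrium anomaly ΔT_eq = F / λ = 11.8 / 9.21 = 1.28 K.
t = 120 days = 1.04×10^7 s, so t/τ = 1.81.
ΔT(t) = ΔT_eq (1 − e^(−t/τ)) = 1.28 × (1 − e^−1.81) = 1.07 K.

1.1 K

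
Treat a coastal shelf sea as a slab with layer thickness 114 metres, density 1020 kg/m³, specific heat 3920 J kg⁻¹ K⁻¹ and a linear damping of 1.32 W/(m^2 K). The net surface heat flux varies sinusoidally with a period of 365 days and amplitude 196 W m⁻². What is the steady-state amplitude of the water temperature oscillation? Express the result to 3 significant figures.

Areal heat capacity C = ρ c_p D = 1020 × 3920 × 114 = 4.56×10^8 J/(m²·K).
Angular frequency ω = 2π / T = 2π / 3.15×10^7 s = 1.99×10^-7 s⁻¹.
√((Cω)² + λ²) = √((90.8)² + 1.32²) = 90.8 W/(m²·K).
Amplitude A = F₀ / √((Cω)²+λ²) = 196 / 90.8 = 2.16 K.

2.16 K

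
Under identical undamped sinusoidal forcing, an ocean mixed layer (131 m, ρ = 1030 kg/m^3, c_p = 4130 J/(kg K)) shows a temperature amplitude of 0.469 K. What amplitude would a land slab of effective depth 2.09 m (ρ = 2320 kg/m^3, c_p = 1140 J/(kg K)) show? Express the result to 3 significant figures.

47.3 K

C_ocean = 5.57×10^8 J/(m²·K); C_land = 5.53×10^6 J/(m²·K).
A ∝ 1/C ⇒ A_land = A_ocean × C_ocean/C_land = 0.469 × 101 = 47.3 K.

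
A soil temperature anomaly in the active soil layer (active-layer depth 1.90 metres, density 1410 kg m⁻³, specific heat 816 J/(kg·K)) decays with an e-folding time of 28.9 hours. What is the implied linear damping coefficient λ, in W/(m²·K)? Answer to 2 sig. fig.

Areal heat capacity C = ρ c_p D = 1410 × 816 × 1.90 = 2.19×10^6 J/(m^2 K).
τ = 28.9 hours = 1.04×10^5 s.
λ = C / τ = 2.19×10^6 / 1.04×10^5 = 21.0 W/(m²·K).

21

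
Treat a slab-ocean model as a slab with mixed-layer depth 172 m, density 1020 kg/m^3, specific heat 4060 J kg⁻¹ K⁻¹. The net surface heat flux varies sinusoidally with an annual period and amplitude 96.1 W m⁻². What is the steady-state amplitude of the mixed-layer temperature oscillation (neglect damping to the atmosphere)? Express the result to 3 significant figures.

Areal heat capacity C = ρ c_p D = 1020 × 4060 × 172 = 7.12×10^8 J m⁻² K⁻¹.
Angular frequency ω = 2π / T = 2π / 3.15×10^7 s = 1.99×10^-7 s⁻¹.
Cω = 7.12×10^8 × 1.99×10^-7 = 142 W/(m²·K).
Amplitude A = F₀ / (Cω) = 96.1 / 142 = 0.677 K.

0.677 K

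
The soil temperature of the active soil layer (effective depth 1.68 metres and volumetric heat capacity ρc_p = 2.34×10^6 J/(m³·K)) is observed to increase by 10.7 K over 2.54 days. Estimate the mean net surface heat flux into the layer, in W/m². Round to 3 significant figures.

192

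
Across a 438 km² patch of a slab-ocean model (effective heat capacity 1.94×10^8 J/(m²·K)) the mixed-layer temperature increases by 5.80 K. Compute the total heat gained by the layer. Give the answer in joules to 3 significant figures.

4.93×10^17 J

Areal heat capacity C = 1.94×10^8 J/(m²·K) (given).
Heat per unit area: q = C ΔT = 1.94×10^8 × 5.80 = 1.13×10^9 J/m².
Total heat: Q = q × A = 1.13×10^9 × (438 × 10⁶ m²) = 4.93×10^17 J.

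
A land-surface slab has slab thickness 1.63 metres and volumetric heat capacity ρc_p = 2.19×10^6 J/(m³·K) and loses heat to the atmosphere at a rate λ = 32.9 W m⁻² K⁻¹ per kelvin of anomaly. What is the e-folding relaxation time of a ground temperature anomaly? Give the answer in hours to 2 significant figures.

Areal heat capacity C = ρc_p × D = 2.19×10^6 × 1.63 = 3.57×10^6 J/(m^2 K).
Relaxation time τ = C / λ = 3.57×10^6 / 32.9 = 1.09×10^5 s.
In hours: 1.09×10^5 s / (3600 s/hour) = 30.1 hours.

30 hours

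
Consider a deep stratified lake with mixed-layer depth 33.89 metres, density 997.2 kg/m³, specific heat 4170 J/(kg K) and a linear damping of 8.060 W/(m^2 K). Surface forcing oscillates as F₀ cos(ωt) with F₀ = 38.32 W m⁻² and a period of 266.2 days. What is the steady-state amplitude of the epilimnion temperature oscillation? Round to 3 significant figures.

Areal heat capacity C = ρ c_p D = 997.2 × 4170 × 33.89 = 1.41×10^8 J/(m^2 K).
Angular frequency ω = 2π / T = 2π / 2.30×10^7 s = 2.73×10^-7 s⁻¹.
√((Cω)² + λ²) = √((38.5)² + 8.060²) = 39.3 W/(m²·K).
Amplitude A = F₀ / √((Cω)²+λ²) = 38.32 / 39.3 = 0.974 K.

0.974 K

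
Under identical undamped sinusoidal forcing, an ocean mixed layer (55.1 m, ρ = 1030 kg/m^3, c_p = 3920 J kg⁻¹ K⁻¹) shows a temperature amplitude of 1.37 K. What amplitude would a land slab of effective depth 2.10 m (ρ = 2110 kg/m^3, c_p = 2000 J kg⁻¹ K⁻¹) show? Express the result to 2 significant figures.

34 K

C_ocean = 2.22×10^8 J/(m²·K); C_land = 8.86×10^6 J/(m²·K).
A ∝ 1/C ⇒ A_land = A_ocean × C_ocean/C_land = 1.37 × 25.1 = 34.4 K.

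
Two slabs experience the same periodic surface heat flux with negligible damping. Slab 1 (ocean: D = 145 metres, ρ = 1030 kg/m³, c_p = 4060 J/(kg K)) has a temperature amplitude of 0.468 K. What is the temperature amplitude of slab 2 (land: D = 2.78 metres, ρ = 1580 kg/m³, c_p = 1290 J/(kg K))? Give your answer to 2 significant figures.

50 K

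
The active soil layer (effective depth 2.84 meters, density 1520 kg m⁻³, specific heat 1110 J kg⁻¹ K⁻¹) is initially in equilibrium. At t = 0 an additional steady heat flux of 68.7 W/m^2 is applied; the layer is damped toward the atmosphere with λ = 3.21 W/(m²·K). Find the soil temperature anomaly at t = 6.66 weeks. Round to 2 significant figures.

20 K

Areal heat capacity C = ρ c_p D = 1520 × 1110 × 2.84 = 4.79×10^6 J m⁻² K⁻¹.
τ = C / λ = 4.79×10^6 / 3.21 = 1.49×10^6 s.
Equilibrium anomaly ΔT_eq = F / λ = 68.7 / 3.21 = 21.4 K.
t = 6.66 weeks = 4.03×10^6 s, so t/τ = 2.70.
ΔT(t) = ΔT_eq (1 − e^(−t/τ)) = 21.4 × (1 − e^−2.70) = 20.0 K.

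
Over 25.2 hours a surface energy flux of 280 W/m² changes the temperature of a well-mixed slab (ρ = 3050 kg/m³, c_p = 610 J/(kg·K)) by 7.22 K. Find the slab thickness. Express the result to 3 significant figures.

Heat input Q = F Δt = 280 × 90700 s = 2.54×10^7 J/m².
Required areal heat capacity C = Q / ΔT = 3.52×10^6 J/(m²·K).
Depth D = C / (ρ c_p) = 3.52×10^6 / (3050 × 610) = 1.89 m.

1.89 m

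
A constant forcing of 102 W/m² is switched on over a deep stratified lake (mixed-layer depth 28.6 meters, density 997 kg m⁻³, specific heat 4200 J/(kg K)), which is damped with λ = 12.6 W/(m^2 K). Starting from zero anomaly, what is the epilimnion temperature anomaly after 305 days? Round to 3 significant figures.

7.59 K

Areal heat capacity C = ρ c_p D = 997 × 4200 × 28.6 = 1.20×10^8 J/(m^2 K).
τ = C / λ = 1.20×10^8 / 12.6 = 9.50×10^6 s.
Equilibrium anomaly ΔT_eq = F / λ = 102 / 12.6 = 8.10 K.
t = 305 days = 2.64×10^7 s, so t/τ = 2.77.
ΔT(t) = ΔT_eq (1 − e^(−t/τ)) = 8.10 × (1 − e^−2.77) = 7.59 K.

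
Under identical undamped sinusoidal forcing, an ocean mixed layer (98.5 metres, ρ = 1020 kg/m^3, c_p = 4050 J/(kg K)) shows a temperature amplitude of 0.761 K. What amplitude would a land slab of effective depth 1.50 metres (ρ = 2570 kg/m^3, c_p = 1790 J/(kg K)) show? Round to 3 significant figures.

44.9 K

C_ocean = 4.07×10^8 J/(m²·K); C_land = 6.90×10^6 J/(m²·K).
A ∝ 1/C ⇒ A_land = A_ocean × C_ocean/C_land = 0.761 × 59.0 = 44.9 K.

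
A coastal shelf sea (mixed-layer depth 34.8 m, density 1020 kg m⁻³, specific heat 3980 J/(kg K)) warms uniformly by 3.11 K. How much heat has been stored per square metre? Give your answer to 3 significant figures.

Areal heat capacity C = ρ c_p D = 1020 × 3980 × 34.8 = 1.41×10^8 J/(m²·K).
ΔQ = C ΔT = 1.41×10^8 × 3.11 = 4.39×10^8 J/m².

4.39×10^8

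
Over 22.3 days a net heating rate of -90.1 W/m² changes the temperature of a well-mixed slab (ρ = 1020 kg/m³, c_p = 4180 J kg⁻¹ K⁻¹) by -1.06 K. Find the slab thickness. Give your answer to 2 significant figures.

Heat input Q = F Δt = -90.1 × 1.93×10^6 s = -1.74×10^8 J/m².
Required areal heat capacity C = Q / ΔT = 1.64×10^8 J/(m²·K).
Depth D = C / (ρ c_p) = 1.64×10^8 / (1020 × 4180) = 38.4 m.

38 m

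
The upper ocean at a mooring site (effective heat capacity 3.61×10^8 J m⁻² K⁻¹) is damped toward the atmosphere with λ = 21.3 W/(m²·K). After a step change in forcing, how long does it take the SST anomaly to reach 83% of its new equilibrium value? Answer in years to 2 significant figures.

Areal heat capacity C = 3.61×10^8 J m⁻² K⁻¹ (given).
τ = C / λ = 3.61×10^8 / 21.3 = 1.69×10^7 s.
Fraction reached: 1 − e^(−t/τ) = 0.83 ⇒ t = −τ ln(1 − 0.83) = τ × 1.77.
t = 3.00×10^7 s = 0.952 years.

0.95 years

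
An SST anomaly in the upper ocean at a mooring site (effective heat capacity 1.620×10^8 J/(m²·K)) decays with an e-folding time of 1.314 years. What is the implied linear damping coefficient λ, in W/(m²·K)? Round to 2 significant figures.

Areal heat capacity C = 1.620×10^8 J/(m²·K) (given).
τ = 1.314 years = 4.15×10^7 s.
λ = C / τ = 1.62×10^8 / 4.15×10^7 = 3.91 W/(m²·K).

3.9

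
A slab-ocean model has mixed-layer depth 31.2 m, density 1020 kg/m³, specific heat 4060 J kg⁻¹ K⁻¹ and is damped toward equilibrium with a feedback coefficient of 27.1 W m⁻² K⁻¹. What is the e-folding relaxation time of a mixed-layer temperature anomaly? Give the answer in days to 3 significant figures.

55.2 days

Areal heat capacity C = ρ c_p D = 1020 × 4060 × 31.2 = 1.29×10^8 J m⁻² K⁻¹.
Relaxation time τ = C / λ = 1.29×10^8 / 27.1 = 4.77×10^6 s.
In days: 4.77×10^6 s / (86400 s/day) = 55.2 days.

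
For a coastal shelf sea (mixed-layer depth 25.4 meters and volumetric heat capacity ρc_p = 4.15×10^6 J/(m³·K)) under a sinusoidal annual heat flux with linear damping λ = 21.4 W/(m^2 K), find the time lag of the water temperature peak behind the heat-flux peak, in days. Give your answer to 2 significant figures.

45 days

Areal heat capacity C = ρc_p × D = 4.15×10^6 × 25.4 = 1.05×10^8 J/(m^2 K).
ω = 2π / 3.15×10^7 s = 1.99×10^-7 s⁻¹.
Phase lag φ = arctan(Cω/λ) = arctan(21.0/21.4) = 0.776 rad.
Time lag = φ / ω = 0.776 / 1.99×10^-7 = 3.89×10^6 s = 45.1 days.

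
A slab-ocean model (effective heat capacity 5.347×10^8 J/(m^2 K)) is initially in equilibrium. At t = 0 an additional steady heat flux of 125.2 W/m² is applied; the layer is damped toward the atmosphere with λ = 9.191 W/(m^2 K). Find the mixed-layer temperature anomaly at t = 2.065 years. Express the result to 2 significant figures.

Areal heat capacity C = 5.347×10^8 J/(m^2 K) (given).
τ = C / λ = 5.35×10^8 / 9.191 = 5.82×10^7 s.
Equilibrium anomaly ΔT_eq = F / λ = 125.2 / 9.191 = 13.6 K.
t = 2.065 years = 6.52×10^7 s, so t/τ = 1.12.
ΔT(t) = ΔT_eq (1 − e^(−t/τ)) = 13.6 × (1 − e^−1.12) = 9.18 K.

9.2 K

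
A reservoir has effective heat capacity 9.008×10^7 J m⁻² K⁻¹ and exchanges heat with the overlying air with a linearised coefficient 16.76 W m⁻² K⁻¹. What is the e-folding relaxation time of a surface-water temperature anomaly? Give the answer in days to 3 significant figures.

62.2 days

Areal heat capacity C = 9.008×10^7 J m⁻² K⁻¹ (given).
Relaxation time τ = C / λ = 9.01×10^7 / 16.76 = 5.37×10^6 s.
In days: 5.37×10^6 s / (86400 s/day) = 62.2 days.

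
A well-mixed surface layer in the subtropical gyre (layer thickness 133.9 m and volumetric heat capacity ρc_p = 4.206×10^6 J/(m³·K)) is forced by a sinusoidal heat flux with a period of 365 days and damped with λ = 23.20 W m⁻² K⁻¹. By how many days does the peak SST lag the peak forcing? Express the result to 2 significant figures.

Areal heat capacity C = ρc_p × D = 4.206×10^6 × 133.9 = 5.63×10^8 J/(m^2 K).
ω = 2π / 3.15×10^7 s = 1.99×10^-7 s⁻¹.
Phase lag φ = arctan(Cω/λ) = arctan(112/23.20) = 1.37 rad.
Time lag = φ / ω = 1.37 / 1.99×10^-7 = 6.86×10^6 s = 79.4 days.

79 days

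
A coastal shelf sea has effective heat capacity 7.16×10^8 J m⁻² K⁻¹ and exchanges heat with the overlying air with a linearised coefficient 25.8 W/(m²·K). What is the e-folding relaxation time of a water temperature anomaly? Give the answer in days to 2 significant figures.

320 days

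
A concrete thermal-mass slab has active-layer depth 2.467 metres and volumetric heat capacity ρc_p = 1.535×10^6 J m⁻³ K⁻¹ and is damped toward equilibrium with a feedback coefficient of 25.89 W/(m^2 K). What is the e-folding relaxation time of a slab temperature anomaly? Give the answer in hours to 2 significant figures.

Areal heat capacity C = ρc_p × D = 1.535×10^6 × 2.467 = 3.79×10^6 J/(m^2 K).
Relaxation time τ = C / λ = 3.79×10^6 / 25.89 = 1.46×10^5 s.
In hours: 1.46×10^5 s / (3600 s/hour) = 40.6 hours.

41 hours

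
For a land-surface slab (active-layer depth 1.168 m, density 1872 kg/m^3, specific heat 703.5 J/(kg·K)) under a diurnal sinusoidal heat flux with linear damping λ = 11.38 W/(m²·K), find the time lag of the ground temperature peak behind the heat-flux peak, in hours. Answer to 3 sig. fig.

5.61 hours

Areal heat capacity C = ρ c_p D = 1872 × 703.5 × 1.168 = 1.54×10^6 J/(m²·K).
ω = 2π / 86400 s = 7.27×10^-5 s⁻¹.
Phase lag φ = arctan(Cω/λ) = arctan(112/11.38) = 1.47 rad.
Time lag = φ / ω = 1.47 / 7.27×10^-5 = 20200 s = 5.61 hours.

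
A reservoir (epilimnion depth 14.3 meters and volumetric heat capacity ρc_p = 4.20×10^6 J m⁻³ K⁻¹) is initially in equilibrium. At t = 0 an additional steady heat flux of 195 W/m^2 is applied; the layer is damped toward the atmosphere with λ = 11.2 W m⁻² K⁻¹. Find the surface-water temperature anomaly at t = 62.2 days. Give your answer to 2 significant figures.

Areal heat capacity C = ρc_p × D = 4.20×10^6 × 14.3 = 6.01×10^7 J/(m²·K).
τ = C / λ = 6.01×10^7 / 11.2 = 5.36×10^6 s.
Equilibrium anomaly ΔT_eq = F / λ = 195 / 11.2 = 17.4 K.
t = 62.2 days = 5.37×10^6 s, so t/τ = 1.00.
ΔT(t) = ΔT_eq (1 − e^(−t/τ)) = 17.4 × (1 − e^−1.00) = 11.0 K.

11 K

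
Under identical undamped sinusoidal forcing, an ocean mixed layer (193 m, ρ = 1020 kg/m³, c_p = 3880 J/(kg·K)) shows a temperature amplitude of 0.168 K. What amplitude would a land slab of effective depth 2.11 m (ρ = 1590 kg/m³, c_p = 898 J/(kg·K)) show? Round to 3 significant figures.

42.6 K

C_ocean = 7.64×10^8 J/(m²·K); C_land = 3.01×10^6 J/(m²·K).
A ∝ 1/C ⇒ A_land = A_ocean × C_ocean/C_land = 0.168 × 254 = 42.6 K.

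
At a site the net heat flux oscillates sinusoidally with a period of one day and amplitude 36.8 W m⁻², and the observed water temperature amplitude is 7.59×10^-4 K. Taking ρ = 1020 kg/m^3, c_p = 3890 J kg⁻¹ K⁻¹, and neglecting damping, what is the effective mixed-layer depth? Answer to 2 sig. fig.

170 m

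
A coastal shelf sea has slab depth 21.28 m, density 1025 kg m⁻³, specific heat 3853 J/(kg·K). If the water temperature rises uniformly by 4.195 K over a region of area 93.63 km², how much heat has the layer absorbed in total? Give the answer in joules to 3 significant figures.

3.30×10^16 J

Areal heat capacity C = ρ c_p D = 1025 × 3853 × 21.28 = 8.40×10^7 J/(m²·K).
Heat per unit area: q = C ΔT = 8.40×10^7 × 4.195 = 3.53×10^8 J/m².
Total heat: Q = q × A = 3.53×10^8 × (93.63 × 10⁶ m²) = 3.30×10^16 J.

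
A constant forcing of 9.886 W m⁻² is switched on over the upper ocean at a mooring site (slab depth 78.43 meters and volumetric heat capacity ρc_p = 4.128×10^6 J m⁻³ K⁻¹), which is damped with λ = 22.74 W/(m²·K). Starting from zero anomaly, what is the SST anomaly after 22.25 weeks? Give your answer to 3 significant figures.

Areal heat capacity C = ρc_p × D = 4.128×10^6 × 78.43 = 3.24×10^8 J/(m²·K).
τ = C / λ = 3.24×10^8 / 22.74 = 1.42×10^7 s.
Equilibrium anomaly ΔT_eq = F / λ = 9.886 / 22.74 = 0.435 K.
t = 22.25 weeks = 1.35×10^7 s, so t/τ = 0.945.
ΔT(t) = ΔT_eq (1 − e^(−t/τ)) = 0.435 × (1 − e^−0.945) = 0.266 K.

0.266 K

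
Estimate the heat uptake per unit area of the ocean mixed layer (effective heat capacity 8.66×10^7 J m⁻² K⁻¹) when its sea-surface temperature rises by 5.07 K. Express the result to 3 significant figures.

4.39×10^8

Areal heat capacity C = 8.66×10^7 J m⁻² K⁻¹ (given).
ΔQ = C ΔT = 8.66×10^7 × 5.07 = 4.39×10^8 J/m².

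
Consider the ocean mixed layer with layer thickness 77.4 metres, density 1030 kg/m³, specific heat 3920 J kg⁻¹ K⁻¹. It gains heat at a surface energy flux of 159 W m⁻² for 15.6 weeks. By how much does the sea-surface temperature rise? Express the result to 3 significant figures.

4.80 K

Areal heat capacity C = ρ c_p D = 1030 × 3920 × 77.4 = 3.13×10^8 J/(m^2 K).
Net heat input Q = F Δt = 159 × (15.6 weeks × 6.048×10^5 s/week) = 1.50×10^9 J/m².
ΔT = Q / C = 1.50×10^9 / 3.13×10^8 = 4.80 K.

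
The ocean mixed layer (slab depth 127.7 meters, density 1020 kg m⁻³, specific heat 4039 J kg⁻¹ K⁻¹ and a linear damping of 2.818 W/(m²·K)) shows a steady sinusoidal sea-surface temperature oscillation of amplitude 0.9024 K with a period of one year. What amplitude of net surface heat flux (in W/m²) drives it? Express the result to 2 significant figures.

Areal heat capacity C = ρ c_p D = 1020 × 4039 × 127.7 = 5.26×10^8 J m⁻² K⁻¹.
ω = 2π / 3.15×10^7 s = 1.99×10^-7 s⁻¹.
√((Cω)² + λ²) = √((105)² + 2.818²) = 105 W/(m²·K).
F₀ = A × √((Cω)²+λ²) = 0.9024 × 105 = 94.6 W/m².

95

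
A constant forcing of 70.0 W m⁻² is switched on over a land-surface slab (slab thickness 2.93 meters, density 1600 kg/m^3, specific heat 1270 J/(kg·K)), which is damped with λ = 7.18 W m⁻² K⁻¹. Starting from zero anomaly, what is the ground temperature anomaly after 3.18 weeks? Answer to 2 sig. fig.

8.8 K

Areal heat capacity C = ρ c_p D = 1600 × 1270 × 2.93 = 5.95×10^6 J/(m²·K).
τ = C / λ = 5.95×10^6 / 7.18 = 8.29×10^5 s.
Equilibrium anomaly ΔT_eq = F / λ = 70.0 / 7.18 = 9.75 K.
t = 3.18 weeks = 1.92×10^6 s, so t/τ = 2.32.
ΔT(t) = ΔT_eq (1 − e^(−t/τ)) = 9.75 × (1 − e^−2.32) = 8.79 K.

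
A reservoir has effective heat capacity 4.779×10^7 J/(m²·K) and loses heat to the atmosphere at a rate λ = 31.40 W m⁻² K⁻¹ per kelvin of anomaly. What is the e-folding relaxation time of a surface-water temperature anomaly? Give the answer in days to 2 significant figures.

18 days

Areal heat capacity C = 4.779×10^7 J/(m²·K) (given).
Relaxation time τ = C / λ = 4.78×10^7 / 31.40 = 1.52×10^6 s.
In days: 1.52×10^6 s / (86400 s/day) = 17.6 days.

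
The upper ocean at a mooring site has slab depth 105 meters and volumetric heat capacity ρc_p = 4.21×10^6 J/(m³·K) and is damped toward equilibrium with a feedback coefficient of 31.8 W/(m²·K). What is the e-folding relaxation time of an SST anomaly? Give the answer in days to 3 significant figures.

161 days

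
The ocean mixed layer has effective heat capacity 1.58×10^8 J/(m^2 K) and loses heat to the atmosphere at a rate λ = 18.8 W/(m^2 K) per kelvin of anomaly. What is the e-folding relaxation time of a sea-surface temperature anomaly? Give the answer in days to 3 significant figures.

97.3 days

Areal heat capacity C = 1.58×10^8 J/(m^2 K) (given).
Relaxation time τ = C / λ = 1.58×10^8 / 18.8 = 8.40×10^6 s.
In days: 8.40×10^6 s / (86400 s/day) = 97.3 days.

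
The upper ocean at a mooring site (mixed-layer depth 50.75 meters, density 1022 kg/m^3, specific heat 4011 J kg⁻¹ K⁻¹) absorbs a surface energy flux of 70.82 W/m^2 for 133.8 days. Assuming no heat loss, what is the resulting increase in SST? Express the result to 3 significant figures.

3.94 K

Areal heat capacity C = ρ c_p D = 1022 × 4011 × 50.75 = 2.08×10^8 J/(m²·K).
Net heat input Q = F Δt = 70.82 × (133.8 days × 86400 s/day) = 8.19×10^8 J/m².
ΔT = Q / C = 8.19×10^8 / 2.08×10^8 = 3.94 K.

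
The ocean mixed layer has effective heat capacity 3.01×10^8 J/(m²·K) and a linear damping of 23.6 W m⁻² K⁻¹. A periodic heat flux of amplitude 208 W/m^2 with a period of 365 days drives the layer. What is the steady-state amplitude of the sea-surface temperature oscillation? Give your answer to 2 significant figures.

Areal heat capacity C = 3.01×10^8 J/(m²·K) (given).
Angular frequency ω = 2π / T = 2π / 3.15×10^7 s = 1.99×10^-7 s⁻¹.
√((Cω)² + λ²) = √((60.0)² + 23.6²) = 64.4 W/(m²·K).
Amplitude A = F₀ / √((Cω)²+λ²) = 208 / 64.4 = 3.23 K.

3.2 K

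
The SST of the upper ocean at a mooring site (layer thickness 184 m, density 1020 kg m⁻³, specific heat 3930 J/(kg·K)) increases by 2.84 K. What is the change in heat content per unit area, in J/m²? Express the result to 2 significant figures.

2.1×10^9

Areal heat capacity C = ρ c_p D = 1020 × 3930 × 184 = 7.38×10^8 J/(m²·K).
ΔQ = C ΔT = 7.38×10^8 × 2.84 = 2.09×10^9 J/m².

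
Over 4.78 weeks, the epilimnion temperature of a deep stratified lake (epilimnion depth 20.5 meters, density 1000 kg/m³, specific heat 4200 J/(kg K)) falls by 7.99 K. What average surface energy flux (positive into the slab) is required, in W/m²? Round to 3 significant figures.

-238

Areal heat capacity C = ρ c_p D = 1000 × 4200 × 20.5 = 8.61×10^7 J m⁻² K⁻¹.
Required heat per unit area: Q = C ΔT = 8.61×10^7 × -7.99 = -6.88×10^8 J/m².
Flux F = Q / Δt = -6.88×10^8 / 2.89×10^6 s = -238 W/m².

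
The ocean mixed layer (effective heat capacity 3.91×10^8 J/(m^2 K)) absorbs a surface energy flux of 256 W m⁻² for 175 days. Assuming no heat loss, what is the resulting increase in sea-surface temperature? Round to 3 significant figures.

Areal heat capacity C = 3.91×10^8 J/(m^2 K) (given).
Net heat input Q = F Δt = 256 × (175 days × 86400 s/day) = 3.87×10^9 J/m².
ΔT = Q / C = 3.87×10^9 / 3.91×10^8 = 9.90 K.

9.90 K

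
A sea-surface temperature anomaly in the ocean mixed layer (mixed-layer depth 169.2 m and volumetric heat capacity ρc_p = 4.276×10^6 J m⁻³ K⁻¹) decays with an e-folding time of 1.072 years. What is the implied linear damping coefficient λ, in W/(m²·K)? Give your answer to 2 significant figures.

Areal heat capacity C = ρc_p × D = 4.276×10^6 × 169.2 = 7.23×10^8 J m⁻² K⁻¹.
τ = 1.072 years = 3.38×10^7 s.
λ = C / τ = 7.23×10^8 / 3.38×10^7 = 21.4 W/(m²·K).

21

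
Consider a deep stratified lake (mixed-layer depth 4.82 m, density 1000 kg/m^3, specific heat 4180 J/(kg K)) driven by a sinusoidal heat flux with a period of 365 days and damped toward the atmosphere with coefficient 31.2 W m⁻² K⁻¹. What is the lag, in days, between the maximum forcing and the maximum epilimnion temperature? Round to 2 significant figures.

7.4 days

Areal heat capacity C = ρ c_p D = 1000 × 4180 × 4.82 = 2.01×10^7 J/(m^2 K).
ω = 2π / 3.15×10^7 s = 1.99×10^-7 s⁻¹.
Phase lag φ = arctan(Cω/λ) = arctan(4.01/31.2) = 0.128 rad.
Time lag = φ / ω = 0.128 / 1.99×10^-7 = 6.42×10^5 s = 7.43 days.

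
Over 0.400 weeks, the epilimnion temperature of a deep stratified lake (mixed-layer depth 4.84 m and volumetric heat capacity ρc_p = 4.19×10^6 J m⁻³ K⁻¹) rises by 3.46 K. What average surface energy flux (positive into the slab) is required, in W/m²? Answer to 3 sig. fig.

Areal heat capacity C = ρc_p × D = 4.19×10^6 × 4.84 = 2.03×10^7 J/(m²·K).
Required heat per unit area: Q = C ΔT = 2.03×10^7 × 3.46 = 7.02×10^7 J/m².
Flux F = Q / Δt = 7.02×10^7 / 2.42×10^5 s = 290 W/m².

290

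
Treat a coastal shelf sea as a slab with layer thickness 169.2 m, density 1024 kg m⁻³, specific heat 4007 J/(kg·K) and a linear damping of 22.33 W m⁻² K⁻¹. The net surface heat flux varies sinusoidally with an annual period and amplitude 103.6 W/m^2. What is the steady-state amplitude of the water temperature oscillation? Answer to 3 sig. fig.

0.739 K

Areal heat capacity C = ρ c_p D = 1024 × 4007 × 169.2 = 6.94×10^8 J/(m²·K).
Angular frequency ω = 2π / T = 2π / 3.15×10^7 s = 1.99×10^-7 s⁻¹.
√((Cω)² + λ²) = √((138)² + 22.33²) = 140 W/(m²·K).
Amplitude A = F₀ / √((Cω)²+λ²) = 103.6 / 140 = 0.739 K.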